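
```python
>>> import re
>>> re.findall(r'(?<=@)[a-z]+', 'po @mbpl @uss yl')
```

The `(?=…)`/`(?<=…)` assertion just peeks at neighbouring text; it doesn't advance the match position.
Matches: at [4:8] → 'mbpl'; at [10:13] → 'uss'.
No capturing groups, so `findall` returns the 2 full match strings.

['mbpl', 'uss']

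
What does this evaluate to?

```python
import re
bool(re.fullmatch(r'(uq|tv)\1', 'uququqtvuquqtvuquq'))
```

`fullmatch` succeeds only if the pattern covers the string from start to end.
Here the string isn't matched end-to-end, so the call returns None, and `bool(None)` is False.

False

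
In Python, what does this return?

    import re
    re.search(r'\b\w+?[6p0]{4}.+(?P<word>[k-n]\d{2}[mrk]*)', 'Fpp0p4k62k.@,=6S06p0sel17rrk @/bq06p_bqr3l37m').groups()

The match spans [0:45] → 'Fpp0p4k62k.@,=6S06p0sel17rrk @/bq06p_bqr3l37m'.
Captured: group 1 = 'l37m'.

('l37m',)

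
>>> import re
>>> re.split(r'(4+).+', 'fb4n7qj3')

The pattern matches one or more of a literal '4' (captured); then one or more of any character.
Matches to split on: at [2:8] → '4n7qj3'.
The group in the pattern means `split` returns the separators' captures alongside the pieces.

['fb', '4', '']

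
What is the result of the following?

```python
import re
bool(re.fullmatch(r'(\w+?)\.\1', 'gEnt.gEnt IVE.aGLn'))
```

False

`re.fullmatch` requires the pattern to consume the entire string.
Here the pattern can't cover the whole string, so the call returns None, and `bool(None)` is False.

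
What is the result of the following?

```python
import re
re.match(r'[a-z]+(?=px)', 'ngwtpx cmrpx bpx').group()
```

'ngwt'

With `match`, the pattern is implicitly anchored at the beginning.
The match spans [0:4] → 'ngwt'.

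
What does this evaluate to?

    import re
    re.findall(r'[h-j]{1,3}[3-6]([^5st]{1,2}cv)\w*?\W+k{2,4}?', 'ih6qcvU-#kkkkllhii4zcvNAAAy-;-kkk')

['qcv', 'zcv']

Pattern: 1 to 3 of a character in [h-j], then a character in [3-6]; then 1 to 2 of any character except [5st], then the literal 'cv' (captured); then zero or more of a word character (lazy); then one or more of a non-word character, then 2 to 4 of the literal 'k' (lazy).
Matches: at [0:11] match 'ih6qcvU-#kk', group 1 = 'qcv'; at [15:32] match 'hii4zcvNAAAy-;-kk', group 1 = 'zcv'.
Because there's exactly one group, `findall` drops the full match and keeps group 1 from each hit.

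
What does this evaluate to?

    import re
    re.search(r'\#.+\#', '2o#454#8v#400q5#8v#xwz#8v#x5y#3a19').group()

'#454#8v#400q5#8v#xwz#8v#x5y#'

The match spans [2:30] → '#454#8v#400q5#8v#xwz#8v#x5y#'.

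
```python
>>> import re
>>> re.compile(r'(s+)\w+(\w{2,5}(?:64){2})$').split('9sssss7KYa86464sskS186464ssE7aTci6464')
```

['9', 'sssss', 'ci6464', '']

The pattern matches one or more of a literal 's' (captured); then one or more of a word character; then 2 to 5 of a word character, then the literal '64' repeated 2 times (captured); then anchored at the end.
The group in the pattern means `split` returns the separators' captures alongside the pieces.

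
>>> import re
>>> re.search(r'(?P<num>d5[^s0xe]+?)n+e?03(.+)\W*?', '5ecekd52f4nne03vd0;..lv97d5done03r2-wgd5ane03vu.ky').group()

The match spans [5:50] → 'd52f4nne03vd0;..lv97d5done03r2-wgd5ane03vu.ky'.

'd52f4nne03vd0;..lv97d5done03r2-wgd5ane03vu.ky'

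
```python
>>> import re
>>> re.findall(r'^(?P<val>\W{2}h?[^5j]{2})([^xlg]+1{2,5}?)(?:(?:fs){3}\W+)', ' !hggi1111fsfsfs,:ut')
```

The pattern matches anchored at the start of the string; then exactly 2 of a non-word character, then optionally the literal 'h', then exactly 2 of any character except [5j] (captured as 'val'); then one or more of any character except [xlg], then 2 to 5 of a literal '1' (lazy) (captured); then the literal 'fs' repeated 3 times, then one or more of a non-word character (non-capturing group).
Matches: at [0:18] match ' !hggi1111fsfsfs,:', groups = (' !hgg', 'i1111').
`findall` packs the 2 group values into a tuple for every match.

[(' !hgg', 'i1111')]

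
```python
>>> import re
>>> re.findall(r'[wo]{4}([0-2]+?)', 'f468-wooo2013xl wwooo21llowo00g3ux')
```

Pattern: exactly 4 of one of [wo]; then one or more of a character in [0-2] (lazy) (captured).
A `+?`/`*?`/`{m,n}?` starts at its minimum and grows only as far as needed for what follows to match.
Matches: at [5:10] match 'wooo2', group 1 = '2'; at [17:22] match 'wooo2', group 1 = '2'.
Because there's exactly one group, `findall` drops the full match and keeps group 1 from each hit.

['2', '2']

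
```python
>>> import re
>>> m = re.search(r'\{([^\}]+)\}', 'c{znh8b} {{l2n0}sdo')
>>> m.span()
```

(1, 8)

The match spans [1:8] → '{znh8b}'.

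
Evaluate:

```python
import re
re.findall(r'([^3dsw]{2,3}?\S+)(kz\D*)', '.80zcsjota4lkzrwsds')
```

This matches 2 to 3 of any character except [3dsw] (lazy), then one or more of a non-whitespace character (captured); then the literal 'kz', then zero or more of a non-digit (captured).
Scanning left to right: at [0:19] match '.80zcsjota4lkzrwsds', groups = ('.80zcsjota4l', 'kzrwsds').
`findall` packs the 2 group values into a tuple for every match.

[('.80zcsjota4l', 'kzrwsds')]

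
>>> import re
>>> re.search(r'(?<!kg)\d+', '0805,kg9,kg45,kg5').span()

(0, 4)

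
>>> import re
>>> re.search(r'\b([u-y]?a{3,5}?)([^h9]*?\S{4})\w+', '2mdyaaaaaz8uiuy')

The pattern matches a word boundary (`\b`, zero-width); then optionally a character in [u-y], then 3 to 5 of the literal 'a' (lazy) (captured); then zero or more of any character except [h9] (lazy), then exactly 4 of a non-whitespace character (captured); then one or more of a word character.
`re.search` scans for the first position where the pattern succeeds.
Here the pattern never matches, so the call returns None.

None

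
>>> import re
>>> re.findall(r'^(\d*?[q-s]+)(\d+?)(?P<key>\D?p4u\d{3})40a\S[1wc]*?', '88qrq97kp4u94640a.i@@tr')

[('88qrq', '97', 'kp4u946')]

Pattern: anchored at the start of the string; then zero or more of a digit (lazy), then one or more of a character in [q-s] (captured); then one or more of a digit (lazy) (captured); then optionally a non-digit, then the literal 'p4u', then exactly 3 of a digit (captured as 'key'); then the literal '40a', then a non-whitespace character, then zero or more of one of [1wc] (lazy).
Walking the string: at [0:18] match '88qrq97kp4u94640a.', groups = ('88qrq', '97', 'kp4u946').
Multiple groups make `findall` return tuples — one 3-tuple for the one match.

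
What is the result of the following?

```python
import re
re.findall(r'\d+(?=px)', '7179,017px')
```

The lookaround is zero-width — it requires the adjacent text to match without consuming it, so the asserted text isn't part of the match.
Since nothing is captured, `findall` lists the 1 matched substring directly.

['017']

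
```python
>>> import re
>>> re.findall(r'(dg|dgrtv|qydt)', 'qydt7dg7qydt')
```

['qydt', 'dg', 'qydt']

Scanning left to right: at [0:4] match 'qydt', group 1 = 'qydt'; at [5:7] match 'dg', group 1 = 'dg'; at [8:12] match 'qydt', group 1 = 'qydt'.
Because there's exactly one group, `findall` drops the full match and keeps group 1 from each hit.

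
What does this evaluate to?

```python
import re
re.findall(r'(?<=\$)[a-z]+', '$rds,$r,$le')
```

The lookaround is zero-width — it requires the adjacent text to match without consuming it, so the asserted text isn't part of the match.
Walking the string: at [1:4] → 'rds'; at [6:7] → 'r'; at [9:11] → 'le'.
No capturing groups, so `findall` returns the 3 full match strings.

['rds', 'r', 'le']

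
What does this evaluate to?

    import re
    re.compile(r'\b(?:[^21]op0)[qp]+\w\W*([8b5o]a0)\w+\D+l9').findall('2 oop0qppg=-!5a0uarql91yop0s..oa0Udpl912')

Pattern: a word boundary (`\b`, zero-width); then any character except [21], then the literal 'op0' (non-capturing group); then one or more of one of [qp], then a word character, then zero or more of a non-word character; then one of [8b5o], then the literal 'a0' (captured); then one or more of a word character; then one or more of a non-digit, then the literal 'l9'.
One capturing group, so `findall` returns just the captured substring from the one match — 1 in all.

['5a0']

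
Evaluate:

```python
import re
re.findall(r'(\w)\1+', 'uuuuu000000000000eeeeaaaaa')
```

['u', '0', 'e', 'a']

`\1` has to match the exact text group 1 already captured.
Walking the string: at [0:5] match 'uuuuu', group 1 = 'u'; at [5:17] match '000000000000', group 1 = '0'; at [17:21] match 'eeee', group 1 = 'e'; at [21:26] match 'aaaaa', group 1 = 'a'.
`findall` collects group 1 from each match (4 total).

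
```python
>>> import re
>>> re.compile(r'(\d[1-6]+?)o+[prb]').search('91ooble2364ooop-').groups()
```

The match spans [0:5] → '91oob'.
Captured: group 1 = '91'.

('91',)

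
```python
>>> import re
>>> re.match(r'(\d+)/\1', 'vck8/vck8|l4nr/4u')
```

`\1` has to match the exact text group 1 already captured.
`match` is anchored at position 0; if the pattern doesn't fit there, it returns None.
Here the string doesn't start with a match, so the call returns None.

None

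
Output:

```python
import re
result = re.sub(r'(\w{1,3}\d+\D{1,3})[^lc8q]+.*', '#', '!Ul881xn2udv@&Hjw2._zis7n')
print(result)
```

!#

Each match is replaced by '#'.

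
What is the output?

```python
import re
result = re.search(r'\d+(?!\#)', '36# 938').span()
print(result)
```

(0, 1)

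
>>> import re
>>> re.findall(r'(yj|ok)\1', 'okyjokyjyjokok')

['yj', 'ok']

After group 1 captures some text, `\1` only succeeds where that same text appears again.
Walking the string: at [6:10] match 'yjyj', group 1 = 'yj'; at [10:14] match 'okok', group 1 = 'ok'.
`findall` collects group 1 from each match (2 total).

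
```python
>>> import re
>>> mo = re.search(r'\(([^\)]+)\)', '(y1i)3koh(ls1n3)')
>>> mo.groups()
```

Unlike `match`, `search` isn't anchored — it looks for the pattern anywhere in the string.
The match spans [0:5] → '(y1i)'.
Captured: group 1 = 'y1i'.

('y1i',)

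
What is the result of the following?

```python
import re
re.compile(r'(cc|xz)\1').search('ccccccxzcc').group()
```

After group 1 captures some text, `\1` only succeeds where that same text appears again.
`re.search` scans for the first position where the pattern succeeds.
The match spans [0:4] → 'cccc'.
Captured: group 1 = 'cc'.

'cccc'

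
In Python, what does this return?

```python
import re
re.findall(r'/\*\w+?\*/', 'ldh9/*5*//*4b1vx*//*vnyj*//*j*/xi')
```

Matches: at [4:9] → '/*5*/'; at [9:18] → '/*4b1vx*/'; at [18:26] → '/*vnyj*/'; at [26:31] → '/*j*/'.
With no groups in the pattern, `findall` gives back each whole match — 4 here.

['/*5*/', '/*4b1vx*/', '/*vnyj*/', '/*j*/']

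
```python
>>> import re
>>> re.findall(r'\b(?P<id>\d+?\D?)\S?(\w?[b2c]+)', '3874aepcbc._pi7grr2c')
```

[('3874a', 'pcbc')]

Pattern: a word boundary (`\b`, zero-width); then one or more of a digit (lazy), then optionally a non-digit (captured as 'id'); then optionally a non-whitespace character; then optionally a word character, then one or more of one of [b2c] (captured).
Multiple groups make `findall` return tuples — one 2-tuple for the one match.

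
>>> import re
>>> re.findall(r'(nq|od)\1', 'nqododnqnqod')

The backreference `\1` re-matches whatever the first group consumed, character for character.
`findall` collects group 1 from each match (2 total).

['od', 'nq']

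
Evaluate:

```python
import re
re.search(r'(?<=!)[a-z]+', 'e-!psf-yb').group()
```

The lookaround is zero-width — it requires the adjacent text to match without consuming it, so the asserted text isn't part of the match.
Unlike `match`, `search` isn't anchored — it looks for the pattern anywhere in the string.
The match spans [3:6] → 'psf'.

'psf'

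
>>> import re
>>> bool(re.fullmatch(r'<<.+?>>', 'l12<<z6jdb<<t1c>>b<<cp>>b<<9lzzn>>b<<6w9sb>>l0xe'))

False

`re.fullmatch` requires the pattern to consume the entire string.
Here the pattern can't cover the whole string, so the call returns None, and `bool(None)` is False.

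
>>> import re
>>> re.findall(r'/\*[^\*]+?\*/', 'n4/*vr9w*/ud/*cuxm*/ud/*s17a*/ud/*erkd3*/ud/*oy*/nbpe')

Matches: at [2:10] → '/*vr9w*/'; at [12:20] → '/*cuxm*/'; at [22:30] → '/*s17a*/'; at [32:41] → '/*erkd3*/'; at [43:49] → '/*oy*/'.
`findall` yields the raw match text (5 of them) because the pattern has no groups.

['/*vr9w*/', '/*cuxm*/', '/*s17a*/', '/*erkd3*/', '/*oy*/']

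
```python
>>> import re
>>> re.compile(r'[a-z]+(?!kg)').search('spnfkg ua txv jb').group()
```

The negative lookaround is zero-width — it rules out positions where the adjacent text would match, without consuming anything.
Unlike `match`, `search` isn't anchored — it looks for the pattern anywhere in the string.
The match spans [0:6] → 'spnfkg'.

'spnfkg'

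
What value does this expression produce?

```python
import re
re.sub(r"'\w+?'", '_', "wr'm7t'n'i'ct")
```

'wr_n_ct'

Matches: at [2:7] → "'m7t'"; at [8:11] → "'i'".
Every occurrence is swapped for '_'.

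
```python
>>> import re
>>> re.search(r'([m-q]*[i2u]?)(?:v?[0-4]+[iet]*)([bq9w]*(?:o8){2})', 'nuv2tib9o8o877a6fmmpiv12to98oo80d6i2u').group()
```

'nuv2tib9o8o8'

This matches zero or more of a character in [m-q], then optionally one of [i2u] (captured); then optionally the literal 'v', then one or more of a character in [0-4], then zero or more of one of [iet] (non-capturing group); then zero or more of one of [bq9w], then the literal 'o8' repeated 2 times (captured).
`re.search` tries every starting position until one works.
The match spans [0:12] → 'nuv2tib9o8o8'.
Captured: group 1 = 'nu', group 2 = 'b9o8o8'.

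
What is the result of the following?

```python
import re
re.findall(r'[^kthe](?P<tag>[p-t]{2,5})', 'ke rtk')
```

Pattern: any character except [kthe]; then 2 to 5 of a character in [p-t] (captured as 'tag').
Scanning left to right: at [2:5] match ' rt', group 1 = 'rt'.
With a single group, `findall` returns only what that group captured — 1 item.

['rt']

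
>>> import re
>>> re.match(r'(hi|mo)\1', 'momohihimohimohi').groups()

('mo',)

The backreference `\1` re-matches whatever the first group consumed, character for character.
`match` is anchored at position 0; if the pattern doesn't fit there, it returns None.
The match spans [0:4] → 'momo'.
Captured: group 1 = 'mo'.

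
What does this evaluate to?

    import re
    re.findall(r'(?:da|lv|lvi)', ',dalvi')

Branches in `(...|...)` are attempted left-to-right; the first branch that allows the whole pattern to succeed is taken.
Scanning left to right: at [1:3] → 'da'; at [3:5] → 'lv'.
No capturing groups, so `findall` returns the 2 full match strings.

['da', 'lv']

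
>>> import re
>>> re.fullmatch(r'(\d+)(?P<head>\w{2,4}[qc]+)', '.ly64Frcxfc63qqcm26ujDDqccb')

None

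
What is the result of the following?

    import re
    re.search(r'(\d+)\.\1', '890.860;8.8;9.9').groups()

After group 1 captures some text, `\1` only succeeds where that same text appears again.
`re.search` scans for the first position where the pattern succeeds.
The match spans [8:11] → '8.8'.
Captured: group 1 = '8'.

('8',)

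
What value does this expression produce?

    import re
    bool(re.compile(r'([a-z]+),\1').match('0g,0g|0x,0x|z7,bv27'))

False

`\1` is not a pattern — it's the concrete string captured by group 1, re-applied verbatim.
With `match`, the pattern is implicitly anchored at the beginning.
Here position 0 doesn't satisfy it, so the call returns None, and `bool(None)` is False.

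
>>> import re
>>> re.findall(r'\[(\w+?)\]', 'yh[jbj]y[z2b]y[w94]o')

['jbj', 'z2b', 'w94']

Matches: at [2:7] match '[jbj]', group 1 = 'jbj'; at [8:13] match '[z2b]', group 1 = 'z2b'; at [14:19] match '[w94]', group 1 = 'w94'.
One capturing group, so `findall` returns just the captured substring from each match — 3 in all.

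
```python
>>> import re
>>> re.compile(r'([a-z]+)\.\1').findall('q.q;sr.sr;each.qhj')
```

`\1` has to match the exact text group 1 already captured.
Matches: at [0:3] match 'q.q', group 1 = 'q'; at [4:9] match 'sr.sr', group 1 = 'sr'.
Because there's exactly one group, `findall` drops the full match and keeps group 1 from each hit.

['q', 'sr']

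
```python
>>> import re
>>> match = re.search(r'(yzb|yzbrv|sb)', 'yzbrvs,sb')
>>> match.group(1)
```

Alternation isn't longest-match — the leftmost alternative that fits at this position is chosen.
`re.search` tries every starting position until one works.
The match spans [0:3] → 'yzb'.
Captured: group 1 = 'yzb'.

'yzb'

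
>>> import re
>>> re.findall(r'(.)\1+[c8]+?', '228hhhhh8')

['2', 'h']

`\1` is not a pattern — it's the concrete string captured by group 1, re-applied verbatim.
Because there's exactly one group, `findall` drops the full match and keeps group 1 from each hit.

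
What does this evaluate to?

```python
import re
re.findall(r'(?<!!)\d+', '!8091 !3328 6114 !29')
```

`(?!…)`/`(?<!…)` only lets a position through if the neighbouring text does NOT match; no characters are consumed.
Matches: at [2:5] → '091'; at [8:11] → '328'; at [12:16] → '6114'; at [19:20] → '9'.
With no groups in the pattern, `findall` gives back each whole match — 4 here.

['091', '328', '6114', '9']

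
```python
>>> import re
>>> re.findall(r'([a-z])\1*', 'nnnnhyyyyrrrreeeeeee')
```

['n', 'h', 'y', 'r', 'e']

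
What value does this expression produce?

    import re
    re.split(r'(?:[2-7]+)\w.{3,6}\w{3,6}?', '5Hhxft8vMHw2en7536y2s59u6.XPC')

Pattern: one or more of a character in [2-7] (non-capturing group); then a word character, then 3 to 6 of any character, then 3 to 6 of a word character (lazy).
The `?` after the quantifier makes it lazy — it takes as little as possible before letting the rest of the pattern try.
Matches to split on: at [0:11] → '5Hhxft8vMHw'; at [11:22] → '2en7536y2s5'.
Splitting on the pattern gives 3 pieces.

['', '', '9u6.XPC']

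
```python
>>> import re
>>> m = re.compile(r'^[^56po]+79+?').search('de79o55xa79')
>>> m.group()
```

'de79'

This matches anchored at the start of the string; then one or more of any character except [56po], then a literal '7'; then one or more of a literal '9' (lazy).
The match spans [0:4] → 'de79'.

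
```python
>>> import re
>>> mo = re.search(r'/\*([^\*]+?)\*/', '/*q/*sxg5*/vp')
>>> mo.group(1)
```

'sxg5'

`re.search` scans for the first position where the pattern succeeds.
The match spans [3:11] → '/*sxg5*/'.
Captured: group 1 = 'sxg5'.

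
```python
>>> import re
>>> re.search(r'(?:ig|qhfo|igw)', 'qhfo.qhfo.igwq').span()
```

(0, 4)

The match spans [0:4] → 'qhfo'.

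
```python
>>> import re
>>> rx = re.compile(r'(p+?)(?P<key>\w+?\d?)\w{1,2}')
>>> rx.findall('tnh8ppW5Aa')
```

`findall` packs the 2 group values into a tuple for every match.

[('p', 'p')]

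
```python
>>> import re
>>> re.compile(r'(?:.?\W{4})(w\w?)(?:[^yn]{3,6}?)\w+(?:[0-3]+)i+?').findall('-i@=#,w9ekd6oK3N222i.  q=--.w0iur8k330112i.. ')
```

Pattern: optionally any character, then exactly 4 of a non-word character (non-capturing group); then the literal 'w', then optionally a word character (captured); then 3 to 6 of any character except [yn] (lazy) (non-capturing group); then one or more of a word character; then one or more of a character in [0-3] (non-capturing group); then one or more of a literal 'i' (lazy).
`findall` collects group 1 from each match (2 total).

['w9', 'w0']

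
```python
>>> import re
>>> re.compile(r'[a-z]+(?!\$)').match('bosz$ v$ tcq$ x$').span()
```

`match` is anchored at position 0; if the pattern doesn't fit there, it returns None.
The match spans [0:3] → 'bos'.

(0, 3)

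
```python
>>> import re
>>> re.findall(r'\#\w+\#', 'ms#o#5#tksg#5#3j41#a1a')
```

['#o#', '#tksg#', '#3j41#']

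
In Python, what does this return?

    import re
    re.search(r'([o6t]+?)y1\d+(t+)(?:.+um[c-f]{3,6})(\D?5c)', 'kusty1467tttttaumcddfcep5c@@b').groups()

('t', 'ttttt', 'p5c')

The match spans [3:26] → 'ty1467tttttaumcddfcep5c'.
Captured: group 1 = 't', group 2 = 'ttttt', group 3 = 'p5c'.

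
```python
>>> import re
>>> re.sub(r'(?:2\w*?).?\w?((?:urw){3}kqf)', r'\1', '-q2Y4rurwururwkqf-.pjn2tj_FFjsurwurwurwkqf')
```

'-q2Y4rurwururwkqf-.pjnurwurwurwkqf'

This matches a literal '2', then zero or more of a word character (lazy) (non-capturing group); then optionally any character, then optionally a word character; then the literal 'urw' repeated 3 times, then the literal 'kqf' (captured).
Matches: at [22:42] → '2tj_FFjsurwurwurwkqf'.
The replacement refers to a captured group, so each match is rewritten using its own captured text.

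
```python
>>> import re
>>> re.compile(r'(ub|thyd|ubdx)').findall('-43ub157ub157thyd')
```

['ub', 'ub', 'thyd']

`findall` collects group 1 from each match (3 total).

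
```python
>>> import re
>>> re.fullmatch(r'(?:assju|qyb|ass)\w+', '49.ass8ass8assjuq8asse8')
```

None

`fullmatch` succeeds only if the pattern covers the string from start to end.
Here the pattern can't cover the whole string, so the call returns None.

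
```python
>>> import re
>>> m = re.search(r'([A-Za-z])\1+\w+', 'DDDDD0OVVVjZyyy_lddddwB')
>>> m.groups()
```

`\1` is not a pattern — it's the concrete string captured by group 1, re-applied verbatim.
Unlike `match`, `search` isn't anchored — it looks for the pattern anywhere in the string.
The match spans [0:23] → 'DDDDD0OVVVjZyyy_lddddwB'.
Captured: group 1 = 'D'.

('D',)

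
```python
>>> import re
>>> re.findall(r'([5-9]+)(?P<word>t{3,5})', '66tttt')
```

[('66', 'tttt')]

This matches one or more of a character in [5-9] (captured); then 3 to 5 of a literal 't' (captured as 'word').
Multiple groups make `findall` return tuples — one 2-tuple for the one match.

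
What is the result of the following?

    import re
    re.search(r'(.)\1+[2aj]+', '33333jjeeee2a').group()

'33333jj'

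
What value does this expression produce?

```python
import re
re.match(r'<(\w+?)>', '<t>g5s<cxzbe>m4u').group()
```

With `match`, the pattern is implicitly anchored at the beginning.
The match spans [0:3] → '<t>'.

'<t>'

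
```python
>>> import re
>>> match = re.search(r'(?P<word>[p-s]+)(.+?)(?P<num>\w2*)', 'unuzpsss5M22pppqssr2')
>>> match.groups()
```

('psss', '5', 'M22')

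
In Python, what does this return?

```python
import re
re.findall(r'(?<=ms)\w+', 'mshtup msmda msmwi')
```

['htup', 'mda', 'mwi']

The `(?=…)`/`(?<=…)` assertion just peeks at neighbouring text; it doesn't advance the match position.
Scanning left to right: at [2:6] → 'htup'; at [9:12] → 'mda'; at [15:18] → 'mwi'.
Since nothing is captured, `findall` lists the 3 matched substrings directly.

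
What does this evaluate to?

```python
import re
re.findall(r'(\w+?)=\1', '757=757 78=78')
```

['757', '78']

`\1` has to match the exact text group 1 already captured.
Because there's exactly one group, `findall` drops the full match and keeps group 1 from each hit.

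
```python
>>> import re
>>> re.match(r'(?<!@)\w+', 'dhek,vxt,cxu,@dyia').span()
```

(0, 4)

The negative lookahead/lookbehind blocks any match where the forbidden context is present.
`re.match` only tries the pattern at the start of the string.
The match spans [0:4] → 'dhek'.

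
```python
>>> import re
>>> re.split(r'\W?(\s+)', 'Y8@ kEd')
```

The pattern matches optionally a non-word character; then one or more of whitespace (captured).
Matches to split on: at [2:4] → '@ '.
Because the pattern has a capturing group, `split` also inserts each captured text between the pieces.

['Y8', ' ', 'kEd']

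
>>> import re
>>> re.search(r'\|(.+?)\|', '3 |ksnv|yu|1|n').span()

(2, 8)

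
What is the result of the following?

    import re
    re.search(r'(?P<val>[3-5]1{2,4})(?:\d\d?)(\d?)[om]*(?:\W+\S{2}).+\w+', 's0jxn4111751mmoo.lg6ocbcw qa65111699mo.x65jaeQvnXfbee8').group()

The pattern matches a character in [3-5], then 2 to 4 of a literal '1' (captured as 'val'); then a digit, then optionally a digit (non-capturing group); then optionally a digit (captured); then zero or more of one of [om]; then one or more of a non-word character, then exactly 2 of a non-whitespace character (non-capturing group); then one or more of any character, then one or more of a word character.
`re.search` scans for the first position where the pattern succeeds.
The match spans [5:54] → '4111751mmoo.lg6ocbcw qa65111699mo.x65jaeQvnXfbee8'.
Captured: group 1 = '4111', group 2 = '1'.

'4111751mmoo.lg6ocbcw qa65111699mo.x65jaeQvnXfbee8'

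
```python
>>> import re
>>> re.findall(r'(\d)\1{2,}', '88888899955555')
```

`\1` is not a pattern — it's the concrete string captured by group 1, re-applied verbatim.
One capturing group, so `findall` returns just the captured substring from each match — 3 in all.

['8', '9', '5']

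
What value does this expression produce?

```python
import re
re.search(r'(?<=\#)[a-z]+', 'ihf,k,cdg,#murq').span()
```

The lookaround is zero-width — it requires the adjacent text to match without consuming it, so the asserted text isn't part of the match.
Unlike `match`, `search` isn't anchored — it looks for the pattern anywhere in the string.
The match spans [11:15] → 'murq'.

(11, 15)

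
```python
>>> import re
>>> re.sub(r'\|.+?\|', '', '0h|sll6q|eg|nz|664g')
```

'0heg664g'

With the lazy modifier that quantifier settles for the fewest repetitions that let the rest of the pattern succeed (the atoms after it are unaffected and can still be greedy).
Matches: at [2:9] → '|sll6q|'; at [11:15] → '|nz|'.
`sub` substitutes '' at each match site.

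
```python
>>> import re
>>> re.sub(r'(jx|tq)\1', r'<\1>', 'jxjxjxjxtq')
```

'<jx><jx>tq'

After group 1 captures some text, `\1` only succeeds where that same text appears again.
Matches: at [0:4] → 'jxjx'; at [4:8] → 'jxjx'.
Each match is replaced using the text its own group 1 captured.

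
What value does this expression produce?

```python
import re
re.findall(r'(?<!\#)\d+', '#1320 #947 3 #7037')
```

['320', '47', '3', '037']

A negative assertion filters positions out without eating any characters.
Matches: at [2:5] → '320'; at [8:10] → '47'; at [11:12] → '3'; at [15:18] → '037'.
Since nothing is captured, `findall` lists the 4 matched substrings directly.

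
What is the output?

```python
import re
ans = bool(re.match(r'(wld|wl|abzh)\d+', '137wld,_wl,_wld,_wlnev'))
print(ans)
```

`re.match` only tries the pattern at the start of the string.
Here the string doesn't start with a match, so the call returns None, and `bool(None)` is False.

False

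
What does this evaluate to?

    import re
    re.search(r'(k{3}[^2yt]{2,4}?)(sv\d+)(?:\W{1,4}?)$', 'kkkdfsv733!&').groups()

('kkkdf', 'sv733')

The pattern matches exactly 3 of a literal 'k', then 2 to 4 of any character except [2yt] (lazy) (captured); then the literal 'sv', then one or more of a digit (captured); then 1 to 4 of a non-word character (lazy) (non-capturing group); then anchored at the end.
`re.search` tries every starting position until one works.
The match spans [0:12] → 'kkkdfsv733!&'.
Captured: group 1 = 'kkkdf', group 2 = 'sv733'.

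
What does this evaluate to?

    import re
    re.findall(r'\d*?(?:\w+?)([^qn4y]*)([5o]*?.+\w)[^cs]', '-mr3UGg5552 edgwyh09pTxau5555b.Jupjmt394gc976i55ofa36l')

Lazy quantifiers expand one character at a time until the remainder of the pattern can match.
Multiple groups make `findall` return tuples — one 2-tuple for the one match.

[('r3UGg5552 edgw', 'yh09pTxau5555b.Jupjmt394gc976i55ofa36')]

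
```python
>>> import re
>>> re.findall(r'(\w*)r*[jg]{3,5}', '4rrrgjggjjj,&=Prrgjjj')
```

['4rrrgjgg', 'Prrg']

This matches zero or more of a word character (captured); then zero or more of the literal 'r', then 3 to 5 of one of [jg].
Walking the string: at [0:11] match '4rrrgjggjjj', group 1 = '4rrrgjgg'; at [14:21] match 'Prrgjjj', group 1 = 'Prrg'.
`findall` collects group 1 from each match (2 total).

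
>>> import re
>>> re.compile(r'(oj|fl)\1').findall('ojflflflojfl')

['fl']

`\1` has to match the exact text group 1 already captured.
Walking the string: at [2:6] match 'flfl', group 1 = 'fl'.
`findall` collects group 1 from the one match (1 total).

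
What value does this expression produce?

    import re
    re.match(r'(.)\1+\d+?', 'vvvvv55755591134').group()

With `match`, the pattern is implicitly anchored at the beginning.
The match spans [0:6] → 'vvvvv5'.

'vvvvv5'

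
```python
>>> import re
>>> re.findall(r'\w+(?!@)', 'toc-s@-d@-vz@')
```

['toc', 'v']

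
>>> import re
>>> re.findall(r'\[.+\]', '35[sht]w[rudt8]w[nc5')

Since nothing is captured, `findall` lists the 1 matched substring directly.

['[sht]w[rudt8]']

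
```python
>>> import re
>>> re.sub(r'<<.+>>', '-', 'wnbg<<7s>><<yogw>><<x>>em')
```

'wnbg-em'

`sub` substitutes '-' at each match site.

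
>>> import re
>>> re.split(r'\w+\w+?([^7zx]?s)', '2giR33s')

The pattern matches one or more of a word character, then one or more of a word character (lazy); then optionally any character except [7zx], then a literal 's' (captured).
The group in the pattern means `split` returns the separators' captures alongside the pieces.

['', 's', '']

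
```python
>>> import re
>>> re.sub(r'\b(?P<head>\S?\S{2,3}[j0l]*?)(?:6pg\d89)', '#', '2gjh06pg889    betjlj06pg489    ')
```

'#    #    '

Pattern: a word boundary (`\b`, zero-width); then optionally a non-whitespace character, then 2 to 3 of a non-whitespace character, then zero or more of one of [j0l] (lazy) (captured as 'head'); then the literal '6pg', then a digit, then the literal '89' (non-capturing group).
Matches: at [0:11] → '2gjh06pg889'; at [15:28] → 'betjlj06pg489'.
Every occurrence is swapped for '#'.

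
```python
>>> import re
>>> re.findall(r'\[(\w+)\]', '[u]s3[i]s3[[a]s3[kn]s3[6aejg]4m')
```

One capturing group, so `findall` returns just the captured substring from each match — 5 in all.

['u', 'i', 'a', 'kn', '6aejg']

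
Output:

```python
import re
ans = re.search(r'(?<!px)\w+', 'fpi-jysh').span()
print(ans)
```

The negative lookahead/lookbehind blocks any match where the forbidden context is present.
The match spans [0:3] → 'fpi'.

(0, 3)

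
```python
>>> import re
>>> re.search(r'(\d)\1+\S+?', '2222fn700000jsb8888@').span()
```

(0, 5)

`\1` is not a pattern — it's the concrete string captured by group 1, re-applied verbatim.
The match spans [0:5] → '2222f'.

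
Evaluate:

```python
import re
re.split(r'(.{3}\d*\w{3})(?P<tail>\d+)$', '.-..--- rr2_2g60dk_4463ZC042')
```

['.-..--- rr2_2g60', 'dk_4463ZC0', '42', '']

Pattern: exactly 3 of any character, then zero or more of a digit, then exactly 3 of a word character (captured); then one or more of a digit (captured as 'tail'); then anchored at the end.
`re.split` interleaves the captured-group text with the surrounding fragments.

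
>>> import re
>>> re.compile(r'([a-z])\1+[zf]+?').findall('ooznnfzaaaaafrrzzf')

['o', 'n', 'a', 'r']

`\1` has to match the exact text group 1 already captured.
Walking the string: at [0:3] match 'ooz', group 1 = 'o'; at [3:6] match 'nnf', group 1 = 'n'; at [7:13] match 'aaaaaf', group 1 = 'a'; at [13:16] match 'rrz', group 1 = 'r'.
Because there's exactly one group, `findall` drops the full match and keeps group 1 from each hit.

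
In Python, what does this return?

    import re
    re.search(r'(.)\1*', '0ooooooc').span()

(0, 1)

`\1` is not a pattern — it's the concrete string captured by group 1, re-applied verbatim.
`search` walks the string left to right and returns the first match it finds.
The match spans [0:1] → '0'.
Captured: group 1 = '0'.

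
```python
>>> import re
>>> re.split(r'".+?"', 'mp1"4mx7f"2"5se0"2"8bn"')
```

Because the quantifier is non-greedy, it stops expanding at the earliest point where the rest of the pattern can succeed.
`split` removes every match and returns the 4 fragments in between.

['mp1', '2', '2', '']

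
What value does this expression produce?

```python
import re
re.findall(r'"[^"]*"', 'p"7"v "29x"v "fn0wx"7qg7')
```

['"7"', '"29x"', '"fn0wx"']

No capturing groups, so `findall` returns the 3 full match strings.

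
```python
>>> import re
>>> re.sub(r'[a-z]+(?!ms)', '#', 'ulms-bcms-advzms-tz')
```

'#-#-#-#'

`(?!…)`/`(?<!…)` only lets a position through if the neighbouring text does NOT match; no characters are consumed.
Matches: at [0:4] → 'ulms'; at [5:9] → 'bcms'; at [10:16] → 'advzms'; at [17:19] → 'tz'.
`sub` substitutes '#' at each match site.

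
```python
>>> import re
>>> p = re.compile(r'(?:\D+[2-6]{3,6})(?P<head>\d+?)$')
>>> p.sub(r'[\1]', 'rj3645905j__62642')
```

This matches one or more of a non-digit, then 3 to 6 of a character in [2-6] (non-capturing group); then one or more of a digit (lazy) (captured as 'head'); then anchored at the end.
Matches: at [9:17] → 'j__62642'.
The replacement refers to a captured group, so each match is rewritten using its own captured text.

'rj3645905[2]'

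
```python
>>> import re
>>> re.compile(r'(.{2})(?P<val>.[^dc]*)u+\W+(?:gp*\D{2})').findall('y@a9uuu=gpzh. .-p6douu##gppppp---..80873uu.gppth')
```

[('y@', 'a9uu'), ('p6', 'douu##gppppp---..80873u')]

This matches exactly 2 of any character (captured); then any character, then zero or more of any character except [dc] (captured as 'val'); then one or more of the literal 'u', then one or more of a non-word character; then a literal 'g', then zero or more of the literal 'p', then exactly 2 of a non-digit (non-capturing group).
Matches: at [0:12] match 'y@a9uuu=gpzh', groups = ('y@', 'a9uu'); at [16:48] match 'p6douu##gppppp---..80873uu.gppth', groups = ('p6', 'douu##gppppp---..80873u').
Multiple groups make `findall` return tuples — one 2-tuple for each match.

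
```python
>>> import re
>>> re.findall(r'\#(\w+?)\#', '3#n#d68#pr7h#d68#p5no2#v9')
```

['n', 'pr7h', 'p5no2']

Matches: at [1:4] match '#n#', group 1 = 'n'; at [7:13] match '#pr7h#', group 1 = 'pr7h'; at [16:23] match '#p5no2#', group 1 = 'p5no2'.
With a single group, `findall` returns only what that group captured — 3 items.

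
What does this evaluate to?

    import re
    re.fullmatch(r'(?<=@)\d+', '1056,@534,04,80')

Lookahead/lookbehind check context without consuming it, so the matched span excludes the asserted characters.
`re.fullmatch` is like wrapping the pattern in `^…$` (in single-line mode).
Here the string isn't matched end-to-end, so the call returns None.

None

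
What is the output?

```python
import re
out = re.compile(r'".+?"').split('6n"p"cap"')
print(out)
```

Lazy quantifiers expand one character at a time until the remainder of the pattern can match.
`split` removes every match and returns the 2 fragments in between.

['6n', 'cap"']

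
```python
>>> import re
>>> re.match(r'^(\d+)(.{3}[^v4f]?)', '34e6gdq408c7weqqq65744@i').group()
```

'34e6gd'

`re.match` only tries the pattern at the start of the string.
The match spans [0:6] → '34e6gd'.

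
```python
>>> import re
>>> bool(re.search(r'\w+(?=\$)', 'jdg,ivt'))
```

The lookaround is zero-width — it requires the adjacent text to match without consuming it, so the asserted text isn't part of the match.
Here no position works, so the call returns None, and `bool(None)` is False.

False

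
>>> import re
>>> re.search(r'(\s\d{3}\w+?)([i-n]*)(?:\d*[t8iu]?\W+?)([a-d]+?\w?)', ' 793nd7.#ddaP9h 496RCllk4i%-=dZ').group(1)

Pattern: whitespace, then exactly 3 of a digit, then one or more of a word character (lazy) (captured); then zero or more of a character in [i-n] (captured); then zero or more of a digit, then optionally one of [t8iu], then one or more of a non-word character (lazy) (non-capturing group); then one or more of a character in [a-d] (lazy), then optionally a word character (captured).
With the lazy modifier that quantifier settles for the fewest repetitions that let the rest of the pattern succeed (the atoms after it are unaffected and can still be greedy).
`re.search` tries every starting position until one works.
The match spans [0:11] → ' 793nd7.#dd'.
Captured: group 1 = ' 793nd', group 2 = '', group 3 = 'dd'.

' 793nd'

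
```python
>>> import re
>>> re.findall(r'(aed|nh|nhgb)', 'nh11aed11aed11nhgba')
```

The regex engine tests alternatives in the order written; an earlier branch that matches wins even if a later one would match more.
With a single group, `findall` returns only what that group captured — 4 items.

['nh', 'aed', 'aed', 'nh']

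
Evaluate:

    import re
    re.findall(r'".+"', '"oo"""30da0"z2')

['"oo"""30da0"']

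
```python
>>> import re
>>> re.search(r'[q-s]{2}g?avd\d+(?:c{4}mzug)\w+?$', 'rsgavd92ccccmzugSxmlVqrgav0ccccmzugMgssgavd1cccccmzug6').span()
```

The pattern matches exactly 2 of a character in [q-s], then optionally a literal 'g', then the literal 'avd'; then one or more of a digit; then exactly 4 of the literal 'c', then the literal 'mz', then the literal 'ug' (non-capturing group); then one or more of a word character (lazy); then anchored at the end.
`search` walks the string left to right and returns the first match it finds.
The match spans [0:54] → 'rsgavd92ccccmzugSxmlVqrgav0ccccmzugMgssgavd1cccccmzug6'.

(0, 54)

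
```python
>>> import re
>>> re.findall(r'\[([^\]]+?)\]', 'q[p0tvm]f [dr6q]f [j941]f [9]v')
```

['p0tvm', 'dr6q', 'j941', '9']

Scanning left to right: at [1:8] match '[p0tvm]', group 1 = 'p0tvm'; at [10:16] match '[dr6q]', group 1 = 'dr6q'; at [18:24] match '[j941]', group 1 = 'j941'; at [26:29] match '[9]', group 1 = '9'.
One capturing group, so `findall` returns just the captured substring from each match — 4 in all.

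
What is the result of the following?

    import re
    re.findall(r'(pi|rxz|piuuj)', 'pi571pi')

['pi', 'pi']

One capturing group, so `findall` returns just the captured substring from each match — 2 in all.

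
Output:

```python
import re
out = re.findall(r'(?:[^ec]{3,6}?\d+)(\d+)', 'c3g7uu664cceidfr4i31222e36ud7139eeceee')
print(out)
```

['4', '2', '9']

Pattern: 3 to 6 of any character except [ec] (lazy), then one or more of a digit (non-capturing group); then one or more of a digit (captured).
Walking the string: at [1:9] match '3g7uu664', group 1 = '4'; at [12:23] match 'idfr4i31222', group 1 = '2'; at [24:32] match '36ud7139', group 1 = '9'.
One capturing group, so `findall` returns just the captured substring from each match — 3 in all.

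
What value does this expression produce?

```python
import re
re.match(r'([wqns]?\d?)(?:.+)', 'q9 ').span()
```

The pattern matches optionally one of [wqns], then optionally a digit (captured); then one or more of any character (non-capturing group).
With `match`, the pattern is implicitly anchored at the beginning.
The match spans [0:3] → 'q9 '.
Captured: group 1 = 'q9'.

(0, 3)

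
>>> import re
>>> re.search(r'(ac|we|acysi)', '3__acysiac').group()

Alternation tries branches left to right and keeps the first one that lets the overall match succeed at that position.
Unlike `match`, `search` isn't anchored — it looks for the pattern anywhere in the string.
The match spans [3:5] → 'ac'.
Captured: group 1 = 'ac'.

'ac'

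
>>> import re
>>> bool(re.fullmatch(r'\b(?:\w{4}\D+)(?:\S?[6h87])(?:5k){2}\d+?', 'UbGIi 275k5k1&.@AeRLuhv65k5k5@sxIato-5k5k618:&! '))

False

Pattern: a word boundary (`\b`, zero-width); then exactly 4 of a word character, then one or more of a non-digit (non-capturing group); then optionally a non-whitespace character, then one of [6h87] (non-capturing group); then the literal '5k' repeated 2 times, then one or more of a digit (lazy).
`re.fullmatch` requires the pattern to consume the entire string.
Here the string isn't matched end-to-end, so the call returns None, and `bool(None)` is False.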